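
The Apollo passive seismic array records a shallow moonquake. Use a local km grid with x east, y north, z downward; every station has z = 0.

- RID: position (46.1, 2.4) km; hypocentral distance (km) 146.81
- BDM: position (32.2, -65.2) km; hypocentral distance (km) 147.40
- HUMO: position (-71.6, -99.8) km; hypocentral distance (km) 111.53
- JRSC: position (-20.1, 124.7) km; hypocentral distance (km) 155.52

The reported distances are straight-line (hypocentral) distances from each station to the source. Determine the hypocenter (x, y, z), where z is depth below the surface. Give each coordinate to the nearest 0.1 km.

(-90.8, -3.4, 52.7)

Each station gives a sphere (x−x_i)² + (y−y_i)² + z² = d_i² (stations at z=0).
Subtracting the RID sphere from BDM and HUMO: z² cancels, leaving linear equations in x and y:
-27.8 x − 135.2 y = 2983.33
-235.4 x − 204.4 y = 22069.87
Solving: x ≈ -90.808, y ≈ -3.394 km (keep extra digits for the depth step; rounded: -90.8, -3.4).
Then from the RID sphere: z² = 146.81² − (x − 46.1)² − (y − 2.4)² with x = -90.808, y = -3.394, so z ≈ 52.686 ≈ 52.7 km.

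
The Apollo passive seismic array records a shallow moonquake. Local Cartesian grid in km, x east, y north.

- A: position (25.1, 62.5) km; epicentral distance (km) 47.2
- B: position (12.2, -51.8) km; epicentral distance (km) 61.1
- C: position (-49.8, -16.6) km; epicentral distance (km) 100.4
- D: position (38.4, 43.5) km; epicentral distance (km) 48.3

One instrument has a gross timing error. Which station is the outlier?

A

Solve using three stations at a time. Using B, C, D (subtract circle equations pairwise → linear system) gives (x, y) ≈ (49.8, -3.5).
Distances from that point to each station vs reported:
  A: calculated 70.5 vs reported 47.2 → residual 23.3 km
  B: calculated 61.2 vs reported 61.1 → residual 0.1 km
  C: calculated 100.4 vs reported 100.4 → residual 0.0 km
  D: calculated 48.4 vs reported 48.3 → residual 0.1 km
B, C, D are mutually consistent (residuals ≈ 0); A is off by 23.3 km.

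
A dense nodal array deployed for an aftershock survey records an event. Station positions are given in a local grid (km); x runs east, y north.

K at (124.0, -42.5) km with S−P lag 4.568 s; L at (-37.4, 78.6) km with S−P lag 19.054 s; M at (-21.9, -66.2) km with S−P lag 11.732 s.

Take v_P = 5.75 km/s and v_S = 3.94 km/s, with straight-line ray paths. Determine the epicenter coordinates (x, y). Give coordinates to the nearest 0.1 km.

(121.1, -99.6)

Distance from S−P lag: d = Δt · v_P v_S / (v_P − v_S) = Δt · (5.75·3.94)/(5.75−3.94) ≈ 12.5166·Δt.
So d_K = 57.18, d_L = 238.49, d_M = 146.84 km.
Circle about each station: (x − 124.0)² + (y + 42.5)² = 57.18²; (x + 37.4)² + (y − 78.6)² = 238.49²; (x + 21.9)² + (y + 66.2)² = 146.84².
Subtracting pairs of circle equations eliminates x²+y² and gives linear equations (the radical axes):
-322.8 x + 242.2 y = -63213.46
-291.8 x − 47.4 y = -30612.63
Solving the 2×2 system: x ≈ 121.1, y ≈ -99.6 km.
Check against K (with the unrounded x, y): √((x − 124.0)²+(y + 42.5)²) = 57.18 ≈ 57.18 km. ✓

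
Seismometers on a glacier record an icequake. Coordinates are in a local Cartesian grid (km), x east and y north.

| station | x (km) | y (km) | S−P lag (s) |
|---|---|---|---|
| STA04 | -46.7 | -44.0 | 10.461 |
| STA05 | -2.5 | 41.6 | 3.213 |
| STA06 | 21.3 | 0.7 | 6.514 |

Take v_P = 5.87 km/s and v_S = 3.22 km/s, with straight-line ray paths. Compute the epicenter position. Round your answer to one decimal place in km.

Distance from S−P lag: d = Δt · v_P v_S / (v_P − v_S) = Δt · (5.87·3.22)/(5.87−3.22) ≈ 7.1326·Δt.
So d_STA04 = 74.61, d_STA05 = 22.92, d_STA06 = 46.46 km.
Circle about each station: (x + 46.7)² + (y + 44.0)² = 74.61²; (x + 2.5)² + (y − 41.6)² = 22.92²; (x − 21.3)² + (y − 0.7)² = 46.46².
Subtracting the STA04 equation from the STA05 and STA06 equations removes the quadratic terms:
88.4 x + 171.2 y = 2661.25
136.0 x + 89.4 y = -254.59
Solving the 2×2 system: x ≈ -18.3, y ≈ 25.0 km.

x ≈ -18.3 km, y ≈ 25.0 km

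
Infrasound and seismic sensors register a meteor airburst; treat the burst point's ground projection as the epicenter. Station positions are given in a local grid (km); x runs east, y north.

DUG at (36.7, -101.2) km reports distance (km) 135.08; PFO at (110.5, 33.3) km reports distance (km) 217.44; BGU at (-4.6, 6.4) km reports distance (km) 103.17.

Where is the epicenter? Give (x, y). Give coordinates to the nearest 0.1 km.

Circle about each station: (x − 36.7)² + (y + 101.2)² = 135.08²; (x − 110.5)² + (y − 33.3)² = 217.44²; (x + 4.6)² + (y − 6.4)² = 103.17².
Subtracting pairs of circle equations eliminates x²+y² and gives linear equations (the radical axes):
147.6 x + 269.0 y = -27302.74
-82.6 x + 215.2 y = -3923.65
Solving the 2×2 system: x ≈ -89.3, y ≈ -52.5 km.

(-89.3, -52.5)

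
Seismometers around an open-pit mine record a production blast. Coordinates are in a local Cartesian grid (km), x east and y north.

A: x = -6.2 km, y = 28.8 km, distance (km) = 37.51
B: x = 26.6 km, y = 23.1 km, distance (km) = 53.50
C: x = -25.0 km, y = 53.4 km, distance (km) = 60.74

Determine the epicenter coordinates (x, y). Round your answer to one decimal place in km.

Circle about each station: (x + 6.2)² + (y − 28.8)² = 37.51²; (x − 26.6)² + (y − 23.1)² = 53.50²; (x + 25.0)² + (y − 53.4)² = 60.74².
Subtracting pairs of circle equations eliminates x²+y² and gives linear equations (the radical axes):
65.6 x − 11.4 y = -1081.96
-37.6 x + 49.2 y = 326.33
Solving the 2×2 system: x ≈ -17.7, y ≈ -6.9 km.

x ≈ -17.7 km, y ≈ -6.9 km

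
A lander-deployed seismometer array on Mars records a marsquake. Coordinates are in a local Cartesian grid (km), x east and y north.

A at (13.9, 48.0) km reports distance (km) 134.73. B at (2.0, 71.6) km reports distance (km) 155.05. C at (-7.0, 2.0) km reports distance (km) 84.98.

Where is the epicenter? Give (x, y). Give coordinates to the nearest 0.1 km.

Circle about each station: (x − 13.9)² + (y − 48.0)² = 134.73²; (x − 2.0)² + (y − 71.6)² = 155.05²; (x + 7.0)² + (y − 2.0)² = 84.98².
Subtracting pairs of circle equations eliminates x²+y² and gives linear equations (the radical axes):
-23.8 x + 47.2 y = -3254.98
-41.8 x − 92.0 y = 8486.36
Solving the 2×2 system: x ≈ -24.3, y ≈ -81.2 km.

x ≈ -24.3 km, y ≈ -81.2 km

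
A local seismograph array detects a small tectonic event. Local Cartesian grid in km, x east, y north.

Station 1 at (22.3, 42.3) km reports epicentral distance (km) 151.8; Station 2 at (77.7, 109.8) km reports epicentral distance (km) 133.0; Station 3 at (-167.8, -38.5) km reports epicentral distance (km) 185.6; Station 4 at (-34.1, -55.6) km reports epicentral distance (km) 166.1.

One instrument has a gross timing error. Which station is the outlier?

Station 1

Solve using three stations at a time. Using Station 2, Station 3, Station 4 (subtract circle equations pairwise → linear system) gives (x, y) ≈ (-55.3, 109.2).
Distances from that point to each station vs reported:
  Station 1: calculated 102.4 vs reported 151.8 → residual 49.4 km
  Station 2: calculated 133.0 vs reported 133.0 → residual 0.0 km
  Station 3: calculated 185.6 vs reported 185.6 → residual 0.0 km
  Station 4: calculated 166.1 vs reported 166.1 → residual 0.0 km
Station 2, Station 3, Station 4 are mutually consistent (residuals ≈ 0); Station 1 is off by 49.4 km.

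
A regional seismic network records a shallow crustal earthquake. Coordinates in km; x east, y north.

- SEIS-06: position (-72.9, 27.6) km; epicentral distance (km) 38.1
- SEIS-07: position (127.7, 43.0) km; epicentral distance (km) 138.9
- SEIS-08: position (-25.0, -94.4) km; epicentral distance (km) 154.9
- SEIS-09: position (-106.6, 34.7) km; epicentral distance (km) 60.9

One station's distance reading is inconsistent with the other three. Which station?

SEIS-07

Solve using three stations at a time. Using SEIS-06, SEIS-08, SEIS-09 (subtract circle equations pairwise → linear system) gives (x, y) ≈ (-50.5, 58.4).
Distances from that point to each station vs reported:
  SEIS-06: calculated 38.0 vs reported 38.1 → residual 0.1 km
  SEIS-07: calculated 178.9 vs reported 138.9 → residual 40.0 km
  SEIS-08: calculated 154.9 vs reported 154.9 → residual 0.0 km
  SEIS-09: calculated 60.9 vs reported 60.9 → residual 0.0 km
SEIS-06, SEIS-08, SEIS-09 are mutually consistent (residuals ≈ 0); SEIS-07 is off by 40.0 km.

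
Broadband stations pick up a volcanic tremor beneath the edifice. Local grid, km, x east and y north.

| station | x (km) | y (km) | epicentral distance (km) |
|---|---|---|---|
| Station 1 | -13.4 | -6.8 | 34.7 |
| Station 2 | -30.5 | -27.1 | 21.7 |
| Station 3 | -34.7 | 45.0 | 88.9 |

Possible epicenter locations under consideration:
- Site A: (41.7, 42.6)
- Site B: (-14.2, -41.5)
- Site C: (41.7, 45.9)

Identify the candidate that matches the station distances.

Site B

For each candidate, compare |candidate − station| to the reported distance:
Site A: residuals Station 1 39.3, Station 2 78.7, Station 3 12.5 → max 78.7 km
Site B: residuals Station 1 0.0, Station 2 0.0, Station 3 0.0 → max 0.0 km
Site C: residuals Station 1 41.5, Station 2 81.0, Station 3 12.5 → max 81.0 km
Only Site B has all residuals ≈ 0.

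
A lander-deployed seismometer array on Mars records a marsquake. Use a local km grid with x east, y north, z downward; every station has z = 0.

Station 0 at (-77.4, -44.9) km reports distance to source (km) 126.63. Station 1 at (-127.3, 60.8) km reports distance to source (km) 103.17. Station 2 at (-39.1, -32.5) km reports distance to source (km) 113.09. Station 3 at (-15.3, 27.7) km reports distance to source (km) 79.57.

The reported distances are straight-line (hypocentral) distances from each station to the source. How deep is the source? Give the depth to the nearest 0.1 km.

z ≈ 65.5 km

Each station gives a sphere (x−x_i)² + (y−y_i)² + z² = d_i² (stations at z=0).
Subtracting the Station 0 sphere from Station 1 and Station 2: z² cancels, leaving linear equations in x and y:
-99.8 x + 211.4 y = 17286.27
76.6 x + 24.8 y = -2175.90
Solving: x ≈ -47.604, y ≈ 59.297 km (keep extra digits for the depth step; rounded: -47.6, 59.3).
Then from the Station 0 sphere: z² = 126.63² − (x + 77.4)² − (y + 44.9)² with x = -47.604, y = 59.297, so z ≈ 65.501 ≈ 65.5 km.
Check against Station 3 (with the unrounded solution): distance 79.58 ≈ 79.57 km. ✓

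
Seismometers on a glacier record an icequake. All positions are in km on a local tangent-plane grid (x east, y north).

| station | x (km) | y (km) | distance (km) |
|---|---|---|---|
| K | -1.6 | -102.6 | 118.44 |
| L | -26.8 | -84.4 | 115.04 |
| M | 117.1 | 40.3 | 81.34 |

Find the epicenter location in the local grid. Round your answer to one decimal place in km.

Circle about each station: (x + 1.6)² + (y + 102.6)² = 118.44²; (x + 26.8)² + (y + 84.4)² = 115.04²; (x − 117.1)² + (y − 40.3)² = 81.34².
Subtracting the K equation from the L and M equations removes the quadratic terms:
-50.4 x + 36.4 y = -1893.89
237.4 x + 285.8 y = 12219.02
Solving the 2×2 system: x ≈ 42.8, y ≈ 7.2 km.

(42.8, 7.2)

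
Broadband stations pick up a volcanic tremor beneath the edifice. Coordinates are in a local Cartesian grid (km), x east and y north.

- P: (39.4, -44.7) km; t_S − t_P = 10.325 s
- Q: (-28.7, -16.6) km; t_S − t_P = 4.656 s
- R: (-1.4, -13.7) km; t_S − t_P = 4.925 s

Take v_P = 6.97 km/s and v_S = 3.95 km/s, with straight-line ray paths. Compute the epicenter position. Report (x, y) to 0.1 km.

Distance from S−P lag: d = Δt · v_P v_S / (v_P − v_S) = Δt · (6.97·3.95)/(6.97−3.95) ≈ 9.1164·Δt.
So d_P = 94.13, d_Q = 42.45, d_R = 44.90 km.
Circle about each station: (x − 39.4)² + (y + 44.7)² = 94.13²; (x + 28.7)² + (y + 16.6)² = 42.45²; (x + 1.4)² + (y + 13.7)² = 44.90².
Subtracting the P equation from the Q and R equations removes the quadratic terms:
-136.2 x + 56.2 y = 4607.25
-81.6 x + 62.0 y = 3483.65
Solving the 2×2 system: x ≈ -23.3, y ≈ 25.5 km.

x ≈ -23.3 km, y ≈ 25.5 km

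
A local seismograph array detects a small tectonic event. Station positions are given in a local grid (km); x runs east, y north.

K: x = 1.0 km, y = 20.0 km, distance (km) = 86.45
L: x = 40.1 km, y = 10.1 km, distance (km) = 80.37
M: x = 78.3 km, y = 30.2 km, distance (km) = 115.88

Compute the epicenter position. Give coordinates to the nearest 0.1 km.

Circle about each station: (x − 1.0)² + (y − 20.0)² = 86.45²; (x − 40.1)² + (y − 10.1)² = 80.37²; (x − 78.3)² + (y − 30.2)² = 115.88².
Subtracting pairs of circle equations eliminates x²+y² and gives linear equations (the radical axes):
78.2 x − 19.8 y = 2323.29
154.6 x + 20.4 y = 687.36
Solving the 2×2 system: x ≈ 13.1, y ≈ -65.6 km.

13.1 km east, -65.6 km north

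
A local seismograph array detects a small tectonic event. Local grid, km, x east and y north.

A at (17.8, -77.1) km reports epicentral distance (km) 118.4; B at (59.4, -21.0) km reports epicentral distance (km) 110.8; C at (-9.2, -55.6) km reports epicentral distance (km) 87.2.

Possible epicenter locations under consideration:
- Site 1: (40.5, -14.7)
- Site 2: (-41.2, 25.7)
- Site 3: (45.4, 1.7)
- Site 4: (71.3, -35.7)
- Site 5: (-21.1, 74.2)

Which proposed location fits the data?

Site 2

For each candidate, compare |candidate − station| to the reported distance:
Site 1: residuals A 52.0, B 90.9, C 22.8 → max 90.9 km
Site 2: residuals A 0.1, B 0.1, C 0.2 → max 0.2 km
Site 3: residuals A 34.9, B 84.1, C 8.1 → max 84.1 km
Site 4: residuals A 50.8, B 91.9, C 4.3 → max 91.9 km
Site 5: residuals A 37.8, B 13.9, C 43.1 → max 43.1 km
Only Site 2 has all residuals ≈ 0.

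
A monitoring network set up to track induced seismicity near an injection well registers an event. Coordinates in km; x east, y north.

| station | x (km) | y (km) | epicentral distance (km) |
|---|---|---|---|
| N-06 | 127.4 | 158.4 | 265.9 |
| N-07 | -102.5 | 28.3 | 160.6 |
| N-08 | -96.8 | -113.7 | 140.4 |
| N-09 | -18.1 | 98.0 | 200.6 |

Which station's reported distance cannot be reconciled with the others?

N-07

Solve using three stations at a time. Using N-06, N-08, N-09 (subtract circle equations pairwise → linear system) gives (x, y) ≈ (41.9, -93.3).
Distances from that point to each station vs reported:
  N-06: calculated 265.8 vs reported 265.9 → residual 0.1 km
  N-07: calculated 188.8 vs reported 160.6 → residual 28.2 km
  N-08: calculated 140.2 vs reported 140.4 → residual 0.2 km
  N-09: calculated 200.5 vs reported 200.6 → residual 0.1 km
N-06, N-08, N-09 are mutually consistent (residuals ≈ 0); N-07 is off by 28.2 km.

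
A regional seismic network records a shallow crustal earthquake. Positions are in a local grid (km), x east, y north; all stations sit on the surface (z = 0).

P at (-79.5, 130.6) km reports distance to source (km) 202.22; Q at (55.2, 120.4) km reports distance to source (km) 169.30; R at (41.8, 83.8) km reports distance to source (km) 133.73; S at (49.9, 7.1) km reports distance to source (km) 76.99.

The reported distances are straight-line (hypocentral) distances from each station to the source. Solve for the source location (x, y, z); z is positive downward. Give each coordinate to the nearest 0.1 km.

x ≈ 21.1 km, y ≈ -35.1 km, depth ≈ 57.6 km

Each station gives a sphere (x−x_i)² + (y−y_i)² + z² = d_i² (stations at z=0).
Subtracting the P sphere from Q and R: z² cancels, leaving linear equations in x and y:
269.4 x − 20.4 y = 6397.03
242.6 x − 93.6 y = 8402.29
Solving: x ≈ 21.086, y ≈ -35.114 km (keep extra digits for the depth step; rounded: 21.1, -35.1).
Then from the P sphere: z² = 202.22² − (x + 79.5)² − (y − 130.6)² with x = 21.086, y = -35.114, so z ≈ 57.570 ≈ 57.6 km.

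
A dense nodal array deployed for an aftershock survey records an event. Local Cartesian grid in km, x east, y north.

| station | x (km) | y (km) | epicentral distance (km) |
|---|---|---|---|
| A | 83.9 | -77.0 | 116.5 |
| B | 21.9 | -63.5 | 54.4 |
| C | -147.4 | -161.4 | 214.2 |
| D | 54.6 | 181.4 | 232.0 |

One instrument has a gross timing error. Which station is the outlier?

Solve using three stations at a time. Using A, B, D (subtract circle equations pairwise → linear system) gives (x, y) ≈ (-25.3, -36.4).
Distances from that point to each station vs reported:
  A: calculated 116.5 vs reported 116.5 → residual 0.0 km
  B: calculated 54.4 vs reported 54.4 → residual 0.0 km
  C: calculated 174.7 vs reported 214.2 → residual 39.5 km
  D: calculated 232.0 vs reported 232.0 → residual 0.0 km
A, B, D are mutually consistent (residuals ≈ 0); C is off by 39.5 km.

C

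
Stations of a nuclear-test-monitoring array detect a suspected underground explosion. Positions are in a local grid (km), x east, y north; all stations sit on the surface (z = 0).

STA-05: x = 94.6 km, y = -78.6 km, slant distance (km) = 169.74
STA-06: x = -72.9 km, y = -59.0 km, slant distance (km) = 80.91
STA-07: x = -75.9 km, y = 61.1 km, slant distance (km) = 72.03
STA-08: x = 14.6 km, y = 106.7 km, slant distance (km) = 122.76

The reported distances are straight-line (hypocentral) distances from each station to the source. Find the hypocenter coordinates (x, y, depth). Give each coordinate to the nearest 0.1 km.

(-46.7, 7.4, 38.1)

Each station gives a sphere (x−x_i)² + (y−y_i)² + z² = d_i² (stations at z=0).
Subtracting the STA-05 sphere from STA-06 and STA-07: z² cancels, leaving linear equations in x and y:
-335.0 x + 39.2 y = 15933.53
-341.0 x + 279.4 y = 17990.25
Solving: x ≈ -46.697, y ≈ 7.396 km (keep extra digits for the depth step; rounded: -46.7, 7.4).
Then from the STA-05 sphere: z² = 169.74² − (x − 94.6)² − (y + 78.6)² with x = -46.697, y = 7.396, so z ≈ 38.099 ≈ 38.1 km.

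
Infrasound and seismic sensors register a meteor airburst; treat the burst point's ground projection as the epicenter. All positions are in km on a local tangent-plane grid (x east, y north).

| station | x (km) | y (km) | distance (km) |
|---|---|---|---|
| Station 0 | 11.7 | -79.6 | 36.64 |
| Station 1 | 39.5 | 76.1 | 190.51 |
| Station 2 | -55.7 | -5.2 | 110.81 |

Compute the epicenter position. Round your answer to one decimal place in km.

-12.4 km east, -107.2 km north

Circle about each station: (x − 11.7)² + (y + 79.6)² = 36.64²; (x − 39.5)² + (y − 76.1)² = 190.51²; (x + 55.7)² + (y + 5.2)² = 110.81².
Subtracting pairs of circle equations eliminates x²+y² and gives linear equations (the radical axes):
55.6 x + 311.4 y = -34073.16
-134.8 x + 148.8 y = -14279.89
Solving the 2×2 system: x ≈ -12.4, y ≈ -107.2 km.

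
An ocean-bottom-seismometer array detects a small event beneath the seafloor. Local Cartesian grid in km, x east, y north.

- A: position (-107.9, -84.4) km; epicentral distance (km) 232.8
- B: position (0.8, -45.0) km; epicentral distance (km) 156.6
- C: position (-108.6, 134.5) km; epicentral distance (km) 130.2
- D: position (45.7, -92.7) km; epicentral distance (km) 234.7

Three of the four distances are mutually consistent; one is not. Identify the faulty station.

D

Solve using three stations at a time. Using A, B, C (subtract circle equations pairwise → linear system) gives (x, y) ≈ (19.4, 110.5).
Distances from that point to each station vs reported:
  A: calculated 232.8 vs reported 232.8 → residual 0.0 km
  B: calculated 156.6 vs reported 156.6 → residual 0.0 km
  C: calculated 130.2 vs reported 130.2 → residual 0.0 km
  D: calculated 204.9 vs reported 234.7 → residual 29.8 km
A, B, C are mutually consistent (residuals ≈ 0); D is off by 29.8 km.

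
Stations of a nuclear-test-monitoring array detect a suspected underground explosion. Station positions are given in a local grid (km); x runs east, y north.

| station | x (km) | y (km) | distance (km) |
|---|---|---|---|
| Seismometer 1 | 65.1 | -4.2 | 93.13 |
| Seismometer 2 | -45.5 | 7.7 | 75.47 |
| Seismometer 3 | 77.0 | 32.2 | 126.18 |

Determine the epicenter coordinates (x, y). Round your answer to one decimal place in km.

Circle about each station: (x − 65.1)² + (y + 4.2)² = 93.13²; (x + 45.5)² + (y − 7.7)² = 75.47²; (x − 77.0)² + (y − 32.2)² = 126.18².
Subtracting the Seismometer 1 equation from the Seismometer 2 and Seismometer 3 equations removes the quadratic terms:
-221.2 x + 23.8 y = 851.37
23.8 x + 72.8 y = -4538.01
Solving the 2×2 system: x ≈ -10.2, y ≈ -59.0 km.

-10.2 km east, -59.0 km north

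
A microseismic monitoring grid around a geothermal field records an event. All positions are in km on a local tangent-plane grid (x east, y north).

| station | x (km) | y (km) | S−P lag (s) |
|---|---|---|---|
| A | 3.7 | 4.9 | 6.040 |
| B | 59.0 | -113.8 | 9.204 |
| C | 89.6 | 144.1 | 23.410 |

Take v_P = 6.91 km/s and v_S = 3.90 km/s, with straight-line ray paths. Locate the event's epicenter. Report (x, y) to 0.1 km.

8.1 km east, -49.0 km north

Distance from S−P lag: d = Δt · v_P v_S / (v_P − v_S) = Δt · (6.91·3.90)/(6.91−3.90) ≈ 8.9532·Δt.
So d_A = 54.08, d_B = 82.40, d_C = 209.59 km.
Circle about each station: (x − 3.7)² + (y − 4.9)² = 54.08²; (x − 59.0)² + (y + 113.8)² = 82.40²; (x − 89.6)² + (y − 144.1)² = 209.59².
Subtracting the A equation from the B and C equations removes the quadratic terms:
110.6 x − 237.4 y = 12528.63
171.8 x + 278.4 y = -12248.05
Solving the 2×2 system: x ≈ 8.1, y ≈ -49.0 km.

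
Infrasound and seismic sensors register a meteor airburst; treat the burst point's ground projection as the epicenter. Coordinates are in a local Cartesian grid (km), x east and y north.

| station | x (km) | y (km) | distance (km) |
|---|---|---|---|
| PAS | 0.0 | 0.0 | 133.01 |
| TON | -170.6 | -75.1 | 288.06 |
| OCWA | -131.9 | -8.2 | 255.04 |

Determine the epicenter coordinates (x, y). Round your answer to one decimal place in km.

117.2 km east, -62.9 km north

Circle about each station: x² + y² = 133.01²; (x + 170.6)² + (y + 75.1)² = 288.06²; (x + 131.9)² + (y + 8.2)² = 255.04².
Subtracting the PAS equation from the TON and OCWA equations removes the quadratic terms:
-341.2 x − 150.2 y = -30542.53
-263.8 x − 16.4 y = -29888.89
Solving the 2×2 system: x ≈ 117.2, y ≈ -62.9 km.
Check against PAS (with the unrounded x, y): √(x²+y²) = 133.03 ≈ 133.01 km. ✓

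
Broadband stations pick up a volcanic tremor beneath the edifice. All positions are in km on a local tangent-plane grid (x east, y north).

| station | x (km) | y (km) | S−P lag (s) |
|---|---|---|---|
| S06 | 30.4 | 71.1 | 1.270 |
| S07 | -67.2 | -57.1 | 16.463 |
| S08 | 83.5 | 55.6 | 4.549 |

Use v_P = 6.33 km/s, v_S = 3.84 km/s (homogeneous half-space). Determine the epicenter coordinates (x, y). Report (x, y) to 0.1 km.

Distance from S−P lag: d = Δt · v_P v_S / (v_P − v_S) = Δt · (6.33·3.84)/(6.33−3.84) ≈ 9.7619·Δt.
So d_S06 = 12.40, d_S07 = 160.71, d_S08 = 44.41 km.
Circle about each station: (x − 30.4)² + (y − 71.1)² = 12.40²; (x + 67.2)² + (y + 57.1)² = 160.71²; (x − 83.5)² + (y − 55.6)² = 44.41².
Subtracting the S06 equation from the S07 and S08 equations removes the quadratic terms:
-195.2 x − 256.4 y = -23877.06
106.2 x − 31.0 y = 2265.75
Solving the 2×2 system: x ≈ 39.7, y ≈ 62.9 km.

x ≈ 39.7 km, y ≈ 62.9 km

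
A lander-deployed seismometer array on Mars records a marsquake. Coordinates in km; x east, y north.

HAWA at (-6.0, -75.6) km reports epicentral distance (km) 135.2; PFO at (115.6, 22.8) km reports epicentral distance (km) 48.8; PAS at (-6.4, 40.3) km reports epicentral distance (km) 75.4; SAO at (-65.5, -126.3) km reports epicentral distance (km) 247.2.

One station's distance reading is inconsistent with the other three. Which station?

Solve using three stations at a time. Using HAWA, PFO, PAS (subtract circle equations pairwise → linear system) gives (x, y) ≈ (68.9, 36.9).
Distances from that point to each station vs reported:
  HAWA: calculated 135.2 vs reported 135.2 → residual 0.0 km
  PFO: calculated 48.8 vs reported 48.8 → residual 0.0 km
  PAS: calculated 75.4 vs reported 75.4 → residual 0.0 km
  SAO: calculated 211.5 vs reported 247.2 → residual 35.7 km
HAWA, PFO, PAS are mutually consistent (residuals ≈ 0); SAO is off by 35.7 km.

SAO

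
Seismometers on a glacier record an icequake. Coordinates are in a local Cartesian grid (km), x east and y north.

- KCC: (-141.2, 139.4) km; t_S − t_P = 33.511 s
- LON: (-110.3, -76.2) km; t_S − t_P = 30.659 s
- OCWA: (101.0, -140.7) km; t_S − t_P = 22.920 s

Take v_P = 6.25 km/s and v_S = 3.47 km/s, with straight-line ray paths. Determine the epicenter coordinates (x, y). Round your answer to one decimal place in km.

Distance from S−P lag: d = Δt · v_P v_S / (v_P − v_S) = Δt · (6.25·3.47)/(6.25−3.47) ≈ 7.8013·Δt.
So d_KCC = 261.43, d_LON = 239.18, d_OCWA = 178.80 km.
Circle about each station: (x + 141.2)² + (y − 139.4)² = 261.43²; (x + 110.3)² + (y + 76.2)² = 239.18²; (x − 101.0)² + (y + 140.7)² = 178.80².
Subtracting the KCC equation from the LON and OCWA equations removes the quadratic terms:
61.8 x − 431.2 y = -10258.70
484.4 x − 560.2 y = 27003.89
Solving the 2×2 system: x ≈ 99.8, y ≈ 38.1 km.

x ≈ 99.8 km, y ≈ 38.1 km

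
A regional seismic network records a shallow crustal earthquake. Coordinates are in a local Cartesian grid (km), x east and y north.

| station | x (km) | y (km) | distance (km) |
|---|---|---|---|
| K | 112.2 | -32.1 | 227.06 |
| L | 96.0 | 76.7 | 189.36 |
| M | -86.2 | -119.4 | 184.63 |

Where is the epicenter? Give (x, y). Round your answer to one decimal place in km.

-93.0 km east, 65.1 km north

Circle about each station: (x − 112.2)² + (y + 32.1)² = 227.06²; (x − 96.0)² + (y − 76.7)² = 189.36²; (x + 86.2)² + (y + 119.4)² = 184.63².
Subtracting the K equation from the L and M equations removes the quadratic terms:
-32.4 x + 217.6 y = 17178.67
-396.8 x − 174.6 y = 25535.56
Solving the 2×2 system: x ≈ -93.0, y ≈ 65.1 km.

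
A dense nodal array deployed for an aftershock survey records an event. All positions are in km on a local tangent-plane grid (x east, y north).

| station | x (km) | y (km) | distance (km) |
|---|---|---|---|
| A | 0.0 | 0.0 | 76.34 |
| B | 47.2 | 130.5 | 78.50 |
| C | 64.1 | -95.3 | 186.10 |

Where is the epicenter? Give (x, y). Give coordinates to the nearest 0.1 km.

Circle about each station: x² + y² = 76.34²; (x − 47.2)² + (y − 130.5)² = 78.50²; (x − 64.1)² + (y + 95.3)² = 186.10².
Subtracting the A equation from the B and C equations removes the quadratic terms:
94.4 x + 261.0 y = 18923.64
128.2 x − 190.6 y = -15614.51
Solving the 2×2 system: x ≈ -9.1, y ≈ 75.8 km.

-9.1 km east, 75.8 km north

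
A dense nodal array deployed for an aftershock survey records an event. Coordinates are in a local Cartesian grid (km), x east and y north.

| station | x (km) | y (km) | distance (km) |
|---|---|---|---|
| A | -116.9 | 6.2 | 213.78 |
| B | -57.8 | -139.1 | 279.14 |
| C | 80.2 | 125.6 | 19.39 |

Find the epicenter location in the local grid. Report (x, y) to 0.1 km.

x ≈ 70.7 km, y ≈ 108.7 km

Circle about each station: (x + 116.9)² + (y − 6.2)² = 213.78²; (x + 57.8)² + (y + 139.1)² = 279.14²; (x − 80.2)² + (y − 125.6)² = 19.39².
Subtracting the A equation from the B and C equations removes the quadratic terms:
118.2 x − 290.6 y = -23231.65
394.2 x + 238.8 y = 53829.27
Solving the 2×2 system: x ≈ 70.7, y ≈ 108.7 km.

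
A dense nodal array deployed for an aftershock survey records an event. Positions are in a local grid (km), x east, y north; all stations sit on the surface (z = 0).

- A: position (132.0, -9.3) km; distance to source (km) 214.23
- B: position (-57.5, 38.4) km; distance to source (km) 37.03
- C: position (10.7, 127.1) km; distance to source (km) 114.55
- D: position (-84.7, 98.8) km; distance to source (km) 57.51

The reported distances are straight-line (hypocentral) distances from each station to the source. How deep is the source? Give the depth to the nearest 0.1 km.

z ≈ 31.5 km

Each station gives a sphere (x−x_i)² + (y−y_i)² + z² = d_i² (stations at z=0).
Subtracting the A sphere from B and C: z² cancels, leaving linear equations in x and y:
-379.0 x + 95.4 y = 31793.59
-242.6 x + 272.8 y = 31531.20
Solving: x ≈ -70.597, y ≈ 52.802 km (keep extra digits for the depth step; rounded: -70.6, 52.8).
Then from the A sphere: z² = 214.23² − (x − 132.0)² − (y + 9.3)² with x = -70.597, y = 52.802, so z ≈ 31.501 ≈ 31.5 km.
Check against D (with the unrounded solution): distance 57.51 ≈ 57.51 km. ✓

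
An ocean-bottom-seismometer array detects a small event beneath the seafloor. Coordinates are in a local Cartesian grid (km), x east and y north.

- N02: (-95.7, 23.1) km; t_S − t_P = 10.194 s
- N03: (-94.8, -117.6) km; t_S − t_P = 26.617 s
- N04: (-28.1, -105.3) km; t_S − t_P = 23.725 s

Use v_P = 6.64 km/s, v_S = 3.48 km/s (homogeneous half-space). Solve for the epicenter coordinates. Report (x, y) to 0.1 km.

Distance from S−P lag: d = Δt · v_P v_S / (v_P − v_S) = Δt · (6.64·3.48)/(6.64−3.48) ≈ 7.3124·Δt.
So d_N02 = 74.54, d_N03 = 194.63, d_N04 = 173.49 km.
Circle about each station: (x + 95.7)² + (y − 23.1)² = 74.54²; (x + 94.8)² + (y + 117.6)² = 194.63²; (x + 28.1)² + (y + 105.3)² = 173.49².
Subtracting pairs of circle equations eliminates x²+y² and gives linear equations (the radical axes):
1.8 x − 281.4 y = -19199.93
135.2 x − 256.8 y = -22356.97
Solving the 2×2 system: x ≈ -36.2, y ≈ 68.0 km.

(-36.2, 68.0)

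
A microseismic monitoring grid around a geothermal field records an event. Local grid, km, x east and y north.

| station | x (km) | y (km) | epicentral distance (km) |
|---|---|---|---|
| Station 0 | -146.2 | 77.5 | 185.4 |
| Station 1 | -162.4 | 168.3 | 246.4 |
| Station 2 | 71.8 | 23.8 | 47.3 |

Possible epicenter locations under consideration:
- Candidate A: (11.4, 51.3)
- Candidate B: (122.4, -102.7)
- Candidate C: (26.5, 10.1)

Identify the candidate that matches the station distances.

Candidate C

For each candidate, compare |candidate − station| to the reported distance:
Candidate A: residuals Station 0 25.6, Station 1 36.9, Station 2 19.1 → max 36.9 km
Candidate B: residuals Station 0 138.0, Station 1 146.7, Station 2 88.9 → max 146.7 km
Candidate C: residuals Station 0 0.0, Station 1 0.0, Station 2 0.0 → max 0.0 km
Only Candidate C has all residuals ≈ 0.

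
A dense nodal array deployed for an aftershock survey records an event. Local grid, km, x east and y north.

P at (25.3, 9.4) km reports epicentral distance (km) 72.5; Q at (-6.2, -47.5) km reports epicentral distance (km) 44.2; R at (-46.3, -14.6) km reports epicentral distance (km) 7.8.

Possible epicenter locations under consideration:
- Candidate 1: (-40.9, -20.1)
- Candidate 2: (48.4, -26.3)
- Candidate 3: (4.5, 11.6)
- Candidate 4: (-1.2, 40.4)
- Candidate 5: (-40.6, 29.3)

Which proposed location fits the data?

Candidate 1

For each candidate, compare |candidate − station| to the reported distance:
Candidate 1: residuals P 0.0, Q 0.0, R 0.1 → max 0.1 km
Candidate 2: residuals P 30.0, Q 14.4, R 87.6 → max 87.6 km
Candidate 3: residuals P 51.6, Q 15.9, R 49.4 → max 51.6 km
Candidate 4: residuals P 31.7, Q 43.8, R 63.3 → max 63.3 km
Candidate 5: residuals P 3.7, Q 40.0, R 36.5 → max 40.0 km
Only Candidate 1 has all residuals ≈ 0.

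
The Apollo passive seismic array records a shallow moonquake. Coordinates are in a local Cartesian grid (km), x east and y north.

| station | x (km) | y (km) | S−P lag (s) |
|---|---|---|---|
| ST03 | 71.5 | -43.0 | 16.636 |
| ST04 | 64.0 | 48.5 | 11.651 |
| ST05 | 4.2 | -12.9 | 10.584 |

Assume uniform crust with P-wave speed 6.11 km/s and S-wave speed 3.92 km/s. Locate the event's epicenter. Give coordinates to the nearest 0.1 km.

Distance from S−P lag: d = Δt · v_P v_S / (v_P − v_S) = Δt · (6.11·3.92)/(6.11−3.92) ≈ 10.9366·Δt.
So d_ST03 = 181.94, d_ST04 = 127.42, d_ST05 = 115.75 km.
Circle about each station: (x − 71.5)² + (y + 43.0)² = 181.94²; (x − 64.0)² + (y − 48.5)² = 127.42²; (x − 4.2)² + (y + 12.9)² = 115.75².
Subtracting the ST03 equation from the ST04 and ST05 equations removes the quadratic terms:
-15.0 x + 183.0 y = 16353.31
-134.6 x + 60.2 y = 12926.90
Solving the 2×2 system: x ≈ -58.2, y ≈ 84.6 km.

-58.2 km east, 84.6 km north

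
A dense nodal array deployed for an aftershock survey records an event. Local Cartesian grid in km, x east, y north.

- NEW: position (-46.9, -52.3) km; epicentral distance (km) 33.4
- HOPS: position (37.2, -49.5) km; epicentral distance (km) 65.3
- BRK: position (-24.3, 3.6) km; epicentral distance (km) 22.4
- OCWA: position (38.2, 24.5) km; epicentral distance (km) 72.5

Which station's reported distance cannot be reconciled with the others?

Solve using three stations at a time. Using HOPS, BRK, OCWA (subtract circle equations pairwise → linear system) gives (x, y) ≈ (-20.2, -18.4).
Distances from that point to each station vs reported:
  NEW: calculated 43.1 vs reported 33.4 → residual 9.7 km
  HOPS: calculated 65.3 vs reported 65.3 → residual 0.0 km
  BRK: calculated 22.4 vs reported 22.4 → residual 0.0 km
  OCWA: calculated 72.5 vs reported 72.5 → residual 0.0 km
HOPS, BRK, OCWA are mutually consistent (residuals ≈ 0); NEW is off by 9.7 km.

NEW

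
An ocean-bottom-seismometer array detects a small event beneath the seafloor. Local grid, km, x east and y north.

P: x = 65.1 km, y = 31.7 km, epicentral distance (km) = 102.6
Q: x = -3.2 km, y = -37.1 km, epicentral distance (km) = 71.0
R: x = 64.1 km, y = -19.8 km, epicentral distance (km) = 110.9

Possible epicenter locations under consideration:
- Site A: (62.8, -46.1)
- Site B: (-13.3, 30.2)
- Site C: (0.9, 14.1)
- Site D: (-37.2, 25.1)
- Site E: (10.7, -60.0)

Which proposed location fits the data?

For each candidate, compare |candidate − station| to the reported distance:
Site A: residuals P 24.8, Q 4.4, R 84.6 → max 84.6 km
Site B: residuals P 24.2, Q 2.9, R 18.8 → max 24.2 km
Site C: residuals P 36.0, Q 19.6, R 39.2 → max 39.2 km
Site D: residuals P 0.1, Q 0.1, R 0.1 → max 0.1 km
Site E: residuals P 4.0, Q 44.2, R 44.1 → max 44.2 km
Only Site D has all residuals ≈ 0.

Site D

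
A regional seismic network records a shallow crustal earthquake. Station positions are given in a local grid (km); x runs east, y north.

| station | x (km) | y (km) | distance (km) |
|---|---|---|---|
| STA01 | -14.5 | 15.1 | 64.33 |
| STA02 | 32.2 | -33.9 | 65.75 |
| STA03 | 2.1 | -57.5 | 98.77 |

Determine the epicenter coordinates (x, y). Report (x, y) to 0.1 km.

Circle about each station: (x + 14.5)² + (y − 15.1)² = 64.33²; (x − 32.2)² + (y + 33.9)² = 65.75²; (x − 2.1)² + (y + 57.5)² = 98.77².
Subtracting the STA01 equation from the STA02 and STA03 equations removes the quadratic terms:
93.4 x − 98.0 y = 1563.08
33.2 x − 145.2 y = -2744.76
Solving the 2×2 system: x ≈ 48.1, y ≈ 29.9 km.

x ≈ 48.1 km, y ≈ 29.9 km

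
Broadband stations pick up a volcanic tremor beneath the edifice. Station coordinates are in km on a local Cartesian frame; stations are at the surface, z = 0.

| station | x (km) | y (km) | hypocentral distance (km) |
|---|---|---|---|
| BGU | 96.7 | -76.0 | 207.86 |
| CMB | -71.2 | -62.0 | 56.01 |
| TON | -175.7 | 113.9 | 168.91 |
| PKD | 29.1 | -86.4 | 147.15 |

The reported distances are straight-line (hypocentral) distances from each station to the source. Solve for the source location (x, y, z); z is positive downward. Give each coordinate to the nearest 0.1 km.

Each station gives a sphere (x−x_i)² + (y−y_i)² + z² = d_i² (stations at z=0).
Subtracting the BGU sphere from CMB and TON: z² cancels, leaving linear equations in x and y:
-335.8 x + 28.0 y = 33855.21
-544.8 x + 379.8 y = 43392.00
Solving: x ≈ -103.696, y ≈ -34.496 km (keep extra digits for the depth step; rounded: -103.7, -34.5).
Then from the BGU sphere: z² = 207.86² − (x − 96.7)² − (y + 76.0)² with x = -103.696, y = -34.496, so z ≈ 36.396 ≈ 36.4 km.
Check against PKD (with the unrounded solution): distance 147.15 ≈ 147.15 km. ✓

x ≈ -103.7 km, y ≈ -34.5 km, depth ≈ 36.4 km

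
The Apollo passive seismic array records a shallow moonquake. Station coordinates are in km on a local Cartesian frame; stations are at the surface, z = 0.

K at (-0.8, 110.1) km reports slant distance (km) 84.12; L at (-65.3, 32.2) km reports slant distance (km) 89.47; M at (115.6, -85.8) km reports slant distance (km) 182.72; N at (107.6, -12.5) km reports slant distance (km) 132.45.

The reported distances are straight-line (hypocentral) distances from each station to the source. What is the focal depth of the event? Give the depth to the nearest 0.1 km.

z ≈ 55.6 km

Each station gives a sphere (x−x_i)² + (y−y_i)² + z² = d_i² (stations at z=0).
Subtracting the K sphere from L and M: z² cancels, leaving linear equations in x and y:
-129.0 x − 155.8 y = -7750.43
232.8 x − 391.8 y = -17708.07
Solving: x ≈ 3.199, y ≈ 47.097 km (keep extra digits for the depth step; rounded: 3.2, 47.1).
Then from the K sphere: z² = 84.12² − (x + 0.8)² − (y − 110.1)² with x = 3.199, y = 47.097, so z ≈ 55.595 ≈ 55.6 km.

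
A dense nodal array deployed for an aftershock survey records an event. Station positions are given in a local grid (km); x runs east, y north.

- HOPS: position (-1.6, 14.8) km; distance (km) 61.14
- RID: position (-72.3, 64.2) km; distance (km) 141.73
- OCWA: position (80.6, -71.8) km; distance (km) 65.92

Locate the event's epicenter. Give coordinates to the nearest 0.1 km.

(22.0, -41.6)

Circle about each station: (x + 1.6)² + (y − 14.8)² = 61.14²; (x + 72.3)² + (y − 64.2)² = 141.73²; (x − 80.6)² + (y + 71.8)² = 65.92².
Subtracting pairs of circle equations eliminates x²+y² and gives linear equations (the radical axes):
-141.4 x + 98.8 y = -7221.96
164.4 x − 173.2 y = 10822.65
Solving the 2×2 system: x ≈ 22.0, y ≈ -41.6 km.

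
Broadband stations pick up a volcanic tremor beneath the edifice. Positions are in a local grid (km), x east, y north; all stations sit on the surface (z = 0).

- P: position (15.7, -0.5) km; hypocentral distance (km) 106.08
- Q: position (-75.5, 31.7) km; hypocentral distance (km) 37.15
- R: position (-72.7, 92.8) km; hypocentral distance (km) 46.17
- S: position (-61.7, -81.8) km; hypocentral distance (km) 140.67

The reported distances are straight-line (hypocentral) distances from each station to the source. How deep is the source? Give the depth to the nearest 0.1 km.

Each station gives a sphere (x−x_i)² + (y−y_i)² + z² = d_i² (stations at z=0).
Subtracting the P sphere from Q and R: z² cancels, leaving linear equations in x and y:
-182.4 x + 64.4 y = 16331.24
-176.8 x + 186.6 y = 22771.69
Solving: x ≈ -69.798, y ≈ 55.903 km (keep extra digits for the depth step; rounded: -69.8, 55.9).
Then from the P sphere: z² = 106.08² − (x − 15.7)² − (y + 0.5)² with x = -69.798, y = 55.903, so z ≈ 27.600 ≈ 27.6 km.

z ≈ 27.6 km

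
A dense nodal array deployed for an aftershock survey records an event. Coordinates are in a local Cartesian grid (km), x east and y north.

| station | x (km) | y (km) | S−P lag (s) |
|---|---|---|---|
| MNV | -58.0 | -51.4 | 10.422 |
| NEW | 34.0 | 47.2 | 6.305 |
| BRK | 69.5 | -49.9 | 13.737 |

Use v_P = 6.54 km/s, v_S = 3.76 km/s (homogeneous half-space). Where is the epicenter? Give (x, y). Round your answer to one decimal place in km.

-19.8 km east, 32.5 km north

Distance from S−P lag: d = Δt · v_P v_S / (v_P − v_S) = Δt · (6.54·3.76)/(6.54−3.76) ≈ 8.8455·Δt.
So d_MNV = 92.19, d_NEW = 55.77, d_BRK = 121.51 km.
Circle about each station: (x + 58.0)² + (y + 51.4)² = 92.19²; (x − 34.0)² + (y − 47.2)² = 55.77²; (x − 69.5)² + (y + 49.9)² = 121.51².
Subtracting pairs of circle equations eliminates x²+y² and gives linear equations (the radical axes):
184.0 x + 197.2 y = 2766.58
255.0 x + 3.0 y = -4951.38
Solving the 2×2 system: x ≈ -19.8, y ≈ 32.5 km.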